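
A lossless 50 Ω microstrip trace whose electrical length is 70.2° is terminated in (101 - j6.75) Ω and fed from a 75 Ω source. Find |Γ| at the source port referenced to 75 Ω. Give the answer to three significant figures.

|Γ| ≈ 0.49

tan(βl) = 2.78
Z_in = Z_0·(Z_L + jZ_0·tanβl)/(Z_0 + jZ_L·tanβl) = 26.4 − j11.5 Ω
Γ_s = (Z_in − Z_s)/(Z_in + Z_s) = (-48.6 − j11.5)/(101 − j11.5), |Γ_s| = 0.49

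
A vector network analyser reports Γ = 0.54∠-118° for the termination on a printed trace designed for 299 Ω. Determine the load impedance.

Z_L = Z_0·(1 + Γ)/(1 − Γ) = 299·(0.746 − j0.477)/(1.25 + j0.477)

Z_L ≈ 118 − j159 Ω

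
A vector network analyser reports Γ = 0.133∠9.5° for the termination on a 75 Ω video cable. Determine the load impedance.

Z_L ≈ 97.5 + j4.36 Ω

Z_L = Z_0·(1 + Γ)/(1 − Γ) = 75·(1.13 + j0.022)/(0.869 − j0.022)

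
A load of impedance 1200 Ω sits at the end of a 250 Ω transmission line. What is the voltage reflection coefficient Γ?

Γ = (Z_L − Z_0)/(Z_L + Z_0) = (1200 − 250)/(1200 + 250) = 950/1450

Γ = 0.655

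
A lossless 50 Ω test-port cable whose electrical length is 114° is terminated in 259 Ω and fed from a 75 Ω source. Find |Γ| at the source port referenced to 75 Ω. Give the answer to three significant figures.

|Γ| ≈ 0.752

tan(βl) = -2.25
Z_in = Z_0·(Z_L + jZ_0·tanβl)/(Z_0 + jZ_L·tanβl) = 11.5 + j21.3 Ω
Γ_s = (Z_in − Z_s)/(Z_in + Z_s) = (-63.5 + j21.3)/(86.5 + j21.3), |Γ_s| = 0.752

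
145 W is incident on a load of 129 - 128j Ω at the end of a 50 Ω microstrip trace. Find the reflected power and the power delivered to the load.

P_reflected ≈ 67.7 W; P_delivered ≈ 77.3 W

|Γ| = |(79 − j128)/(179 − j128)| = 0.684
|Γ|² = 0.467
P_refl = |Γ|²·P_inc = 67.7 W, P_del = (1 − |Γ|²)·P_inc = 77.3 W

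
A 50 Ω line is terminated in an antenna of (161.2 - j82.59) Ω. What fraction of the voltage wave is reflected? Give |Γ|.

|Γ| ≈ 0.611

Γ = (Z_L − Z_0)/(Z_L + Z_0) = (111.2 − j82.59)/(211.2 − j82.59)
|Γ| = 139/227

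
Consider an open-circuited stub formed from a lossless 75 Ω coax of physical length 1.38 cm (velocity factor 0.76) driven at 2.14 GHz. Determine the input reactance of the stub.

X_in ≈ -70.9 Ω (capacitive)

λ = v/f = 0.76·c / 2.14 GHz = 0.107 m
βl = 2π·l/λ = 2π × 0.13 = 46.6°
tan(βl) = 1.06
For an open-circuited stub, Z_in = −jZ_0·cot(βl) = −jZ_0/tan(βl)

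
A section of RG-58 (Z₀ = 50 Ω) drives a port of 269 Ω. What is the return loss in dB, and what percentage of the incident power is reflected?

RL ≈ 3.27 dB; 47.1% of incident power reflected

Γ = (269 − 50)/(269 + 50) = 0.687
RL = −20·log₁₀(0.687) = 3.27 dB
P_refl/P_inc = |Γ|² = 0.471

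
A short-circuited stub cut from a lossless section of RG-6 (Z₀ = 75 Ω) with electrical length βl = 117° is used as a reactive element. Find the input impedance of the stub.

tan(βl) = -1.96
For a short-circuited stub, Z_in = jZ_0·tan(βl)

Z_in ≈ −j147 Ω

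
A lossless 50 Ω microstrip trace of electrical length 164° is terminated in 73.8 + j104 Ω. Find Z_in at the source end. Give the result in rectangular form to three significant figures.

tan(βl) = tan(164°) = -0.287
Z_in = Z_0·(Z_L + jZ_0·tanβl)/(Z_0 + jZ_L·tanβl)
     = 50·(73.8 + j89.7)/(79.8 − j21.2)

Z_in ≈ 29.3 + j63.9 Ω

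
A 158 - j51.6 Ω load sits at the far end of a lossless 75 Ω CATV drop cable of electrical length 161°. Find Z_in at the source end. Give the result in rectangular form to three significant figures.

tan(βl) = tan(161°) = -0.344
Z_in = Z_0·(Z_L + jZ_0·tanβl)/(Z_0 + jZ_L·tanβl)
     = 75·(158 − j77.4)/(57.2 − j54.4)

Z_in ≈ 159 + j50.1 Ω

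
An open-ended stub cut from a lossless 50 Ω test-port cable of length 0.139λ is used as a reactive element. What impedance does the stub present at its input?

βl = 2π × 0.139 = 50°
tan(βl) = 1.19
For an open-ended stub, Z_in = −jZ_0·cot(βl) = −jZ_0/tan(βl)

Z_in ≈ −j41.9 Ω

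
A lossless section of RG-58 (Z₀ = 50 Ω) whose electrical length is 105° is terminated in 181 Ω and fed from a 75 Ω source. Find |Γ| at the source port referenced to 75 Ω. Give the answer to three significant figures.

|Γ| ≈ 0.679

tan(βl) = -3.73
Z_in = Z_0·(Z_L + jZ_0·tanβl)/(Z_0 + jZ_L·tanβl) = 14.7 + j12.3 Ω
Γ_s = (Z_in − Z_s)/(Z_in + Z_s) = (-60.3 + j12.3)/(89.7 + j12.3), |Γ_s| = 0.679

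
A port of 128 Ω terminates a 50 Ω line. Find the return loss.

RL ≈ 7.17 dB

Γ = (128 − 50)/(128 + 50) = 0.438
RL = −20·log₁₀|Γ| = −20·log₁₀(0.438)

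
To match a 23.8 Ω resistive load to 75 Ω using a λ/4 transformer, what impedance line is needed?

Z_qwt = √(Z_0·R_L) = √(75 × 23.8) = √1785

Z_qwt ≈ 42.2 Ω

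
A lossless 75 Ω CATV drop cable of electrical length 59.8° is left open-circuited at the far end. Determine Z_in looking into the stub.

tan(βl) = 1.72
For an open-circuited stub, Z_in = −jZ_0·cot(βl) = −jZ_0/tan(βl)

Z_in ≈ −j43.7 Ω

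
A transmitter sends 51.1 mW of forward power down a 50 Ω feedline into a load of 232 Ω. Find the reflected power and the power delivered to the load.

Γ = (232 − 50)/(232 + 50) = 0.645
|Γ|² = 0.417
P_refl = |Γ|²·P_inc = 21.3 mW, P_del = (1 − |Γ|²)·P_inc = 29.8 mW

P_reflected ≈ 21.3 mW; P_delivered ≈ 29.8 mW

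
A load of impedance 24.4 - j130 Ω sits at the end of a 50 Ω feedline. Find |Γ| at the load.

|Γ| ≈ 0.885

Γ = (Z_L − Z_0)/(Z_L + Z_0) = (-25.6 − j130)/(74.4 − j130)
|Γ| = 132/150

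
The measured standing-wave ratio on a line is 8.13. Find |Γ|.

|Γ| ≈ 0.781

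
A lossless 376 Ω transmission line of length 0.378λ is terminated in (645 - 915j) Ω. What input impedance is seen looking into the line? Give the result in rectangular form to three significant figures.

βl = 2π × 0.378 = 136°
tan(βl) = tan(136°) = -0.963
Z_in = Z_0·(Z_L + jZ_0·tanβl)/(Z_0 + jZ_L·tanβl)
     = 376·(645 − j1280)/(-505 − j621)

Z_in ≈ 274 + j613 Ω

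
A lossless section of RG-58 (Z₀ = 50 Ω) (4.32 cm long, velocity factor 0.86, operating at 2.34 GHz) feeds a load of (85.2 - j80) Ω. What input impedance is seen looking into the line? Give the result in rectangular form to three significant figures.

Z_in ≈ 71 + j77 Ω

λ = v/f = 0.86·c / 2.34 GHz = 0.11 m
βl = 2π·l/λ = 2π × 0.392 = 141°
tan(βl) = tan(141°) = -0.808
Z_in = Z_0·(Z_L + jZ_0·tanβl)/(Z_0 + jZ_L·tanβl)
     = 50·(85.2 − j120)/(-14.7 − j68.9)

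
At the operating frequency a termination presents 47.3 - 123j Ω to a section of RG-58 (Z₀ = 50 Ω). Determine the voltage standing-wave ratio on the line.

Γ = (Z_L − Z_0)/(Z_L + Z_0) = (-2.7 − j123)/(97.3 − j123)
|Γ| = 123/157 = 0.784
VSWR = (1 + |Γ|)/(1 − |Γ|) = 1.78/0.216

VSWR ≈ 8.28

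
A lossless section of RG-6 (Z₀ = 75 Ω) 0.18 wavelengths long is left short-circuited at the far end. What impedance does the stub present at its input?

Z_in ≈ +j159 Ω

βl = 2π × 0.18 = 64.8°
tan(βl) = 2.13
For a short-circuited stub, Z_in = jZ_0·tan(βl)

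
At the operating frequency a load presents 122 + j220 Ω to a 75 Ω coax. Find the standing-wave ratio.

VSWR ≈ 7.4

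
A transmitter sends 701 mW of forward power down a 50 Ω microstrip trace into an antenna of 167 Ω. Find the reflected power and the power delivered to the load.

Γ = (167 − 50)/(167 + 50) = 0.539
|Γ|² = 0.291
P_refl = |Γ|²·P_inc = 204 mW, P_del = (1 − |Γ|²)·P_inc = 497 mW

P_reflected ≈ 204 mW; P_delivered ≈ 497 mW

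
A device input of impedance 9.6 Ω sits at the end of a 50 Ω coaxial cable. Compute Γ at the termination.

Γ = (Z_L − Z_0)/(Z_L + Z_0) = (9.6 − 50)/(9.6 + 50) = -40.4/59.6

Γ = -0.678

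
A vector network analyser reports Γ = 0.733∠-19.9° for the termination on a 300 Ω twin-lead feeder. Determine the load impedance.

Z_L = Z_0·(1 + Γ)/(1 − Γ) = 300·(1.69 − j0.249)/(0.311 + j0.249)

Z_L ≈ 874 − j943 Ω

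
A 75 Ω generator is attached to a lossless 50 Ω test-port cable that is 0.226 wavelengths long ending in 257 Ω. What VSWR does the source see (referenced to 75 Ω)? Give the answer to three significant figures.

βl = 2π × 0.226 = 81.4°
tan(βl) = 6.58
Z_in = Z_0·(Z_L + jZ_0·tanβl)/(Z_0 + jZ_L·tanβl) = 9.94 − j7.3 Ω
Γ_s = (Z_in − Z_s)/(Z_in + Z_s) = (-65.1 − j7.3)/(84.9 − j7.3), |Γ_s| = 0.768
VSWR = (1 + |Γ_s|)/(1 − |Γ_s|)

VSWR ≈ 7.62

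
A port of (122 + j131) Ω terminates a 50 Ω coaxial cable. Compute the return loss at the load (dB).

Γ = (72 + j131)/(172 + j131), |Γ| = 0.691
RL = −20·log₁₀|Γ| = −20·log₁₀(0.691)

RL ≈ 3.21 dB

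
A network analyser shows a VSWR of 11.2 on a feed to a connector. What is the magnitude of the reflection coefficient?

|Γ| = (S − 1)/(S + 1) = (11.2 − 1)/(11.2 + 1) = 10.2/12.2

|Γ| ≈ 0.836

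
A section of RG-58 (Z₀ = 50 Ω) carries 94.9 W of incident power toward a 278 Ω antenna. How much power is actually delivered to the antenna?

P_delivered ≈ 49 W

Γ = (278 − 50)/(278 + 50) = 0.695
|Γ|² = 0.483
P_refl = |Γ|²·P_inc = 45.9 W, P_del = (1 − |Γ|²)·P_inc = 49 W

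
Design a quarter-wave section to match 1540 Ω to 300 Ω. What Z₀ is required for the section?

Z_qwt ≈ 680 Ω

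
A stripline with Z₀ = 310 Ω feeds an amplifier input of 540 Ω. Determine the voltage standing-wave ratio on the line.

VSWR ≈ 1.74

For a purely resistive load, VSWR = R_L/Z_0 or Z_0/R_L (whichever > 1) = 540/310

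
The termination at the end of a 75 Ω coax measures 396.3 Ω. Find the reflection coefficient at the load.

Γ = 0.682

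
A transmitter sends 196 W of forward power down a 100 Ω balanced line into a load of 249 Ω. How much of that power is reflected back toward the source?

P_reflected ≈ 35.7 W

Γ = (249 − 100)/(249 + 100) = 0.427
|Γ|² = 0.182
P_refl = |Γ|²·P_inc = 35.7 W, P_del = (1 − |Γ|²)·P_inc = 160 W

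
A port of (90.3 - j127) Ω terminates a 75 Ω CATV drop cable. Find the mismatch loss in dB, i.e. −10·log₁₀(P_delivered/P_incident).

mismatch loss ≈ 2.05 dB

Γ = (15.3 − j127)/(165.3 − j127), |Γ| = 0.614
|Γ|² = 0.377, so P_del/P_inc = 1 − |Γ|² = 0.623
ML = −10·log₁₀(1 − |Γ|²)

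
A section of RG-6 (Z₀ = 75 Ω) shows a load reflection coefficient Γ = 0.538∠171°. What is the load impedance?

Z_L ≈ 22.7 + j5.37 Ω

Z_L = Z_0·(1 + Γ)/(1 − Γ) = 75·(0.469 + j0.0842)/(1.53 − j0.0842)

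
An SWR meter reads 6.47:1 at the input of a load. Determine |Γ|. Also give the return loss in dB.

|Γ| ≈ 0.732; return loss ≈ 2.71 dB

|Γ| = (S − 1)/(S + 1) = (6.47 − 1)/(6.47 + 1) = 5.47/7.47
RL = −20·log₁₀|Γ| = −20·log₁₀(0.732)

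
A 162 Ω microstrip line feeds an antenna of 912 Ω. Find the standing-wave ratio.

Γ = (912 − 162)/(912 + 162) = 0.698
VSWR = (1 + 0.698)/(1 − 0.698)

VSWR ≈ 5.63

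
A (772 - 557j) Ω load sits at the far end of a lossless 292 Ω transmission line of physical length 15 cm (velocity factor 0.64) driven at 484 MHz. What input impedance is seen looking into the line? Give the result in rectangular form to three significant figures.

λ = v/f = 0.64·c / 484 MHz = 0.397 m
βl = 2π·l/λ = 2π × 0.378 = 136°
tan(βl) = tan(136°) = -0.961
Z_in = Z_0·(Z_L + jZ_0·tanβl)/(Z_0 + jZ_L·tanβl)
     = 292·(772 − j838)/(-244 − j742)

Z_in ≈ 208 + j372 Ω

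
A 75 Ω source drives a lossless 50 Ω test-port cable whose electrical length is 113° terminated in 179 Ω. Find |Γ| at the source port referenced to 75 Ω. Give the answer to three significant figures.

|Γ| ≈ 0.663

tan(βl) = -2.36
Z_in = Z_0·(Z_L + jZ_0·tanβl)/(Z_0 + jZ_L·tanβl) = 16.3 + j19.3 Ω
Γ_s = (Z_in − Z_s)/(Z_in + Z_s) = (-58.7 + j19.3)/(91.3 + j19.3), |Γ_s| = 0.663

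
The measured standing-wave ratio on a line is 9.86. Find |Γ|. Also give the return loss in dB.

|Γ| = (S − 1)/(S + 1) = (9.86 − 1)/(9.86 + 1) = 8.86/10.9
RL = −20·log₁₀|Γ| = −20·log₁₀(0.816)

|Γ| ≈ 0.816; return loss ≈ 1.77 dB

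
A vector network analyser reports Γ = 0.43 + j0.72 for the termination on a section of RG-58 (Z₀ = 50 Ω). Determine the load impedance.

Z_L = Z_0·(1 + Γ)/(1 − Γ) = 50·(1.43 + j0.72)/(0.57 − j0.72)

Z_L ≈ 17.6 + j85.4 Ω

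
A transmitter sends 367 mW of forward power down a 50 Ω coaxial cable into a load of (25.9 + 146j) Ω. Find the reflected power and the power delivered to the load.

|Γ| = |(-24.1 + j146)/(75.9 + j146)| = 0.899
|Γ|² = 0.809
P_refl = |Γ|²·P_inc = 297 mW, P_del = (1 − |Γ|²)·P_inc = 70.2 mW

P_reflected ≈ 297 mW; P_delivered ≈ 70.2 mW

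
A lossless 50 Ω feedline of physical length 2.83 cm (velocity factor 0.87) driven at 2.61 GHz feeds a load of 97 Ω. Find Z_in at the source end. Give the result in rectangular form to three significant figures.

Z_in ≈ 26.6 + j7.63 Ω

λ = v/f = 0.87·c / 2.61 GHz = 0.1 m
βl = 2π·l/λ = 2π × 0.283 = 102°
tan(βl) = tan(102°) = -4.75
Z_in = Z_0·(Z_L + jZ_0·tanβl)/(Z_0 + jZ_L·tanβl)
     = 50·(97 − j238)/(50 − j461)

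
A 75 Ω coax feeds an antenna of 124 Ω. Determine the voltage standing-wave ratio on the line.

For a purely resistive load, VSWR = R_L/Z_0 or Z_0/R_L (whichever > 1) = 124/75

VSWR ≈ 1.65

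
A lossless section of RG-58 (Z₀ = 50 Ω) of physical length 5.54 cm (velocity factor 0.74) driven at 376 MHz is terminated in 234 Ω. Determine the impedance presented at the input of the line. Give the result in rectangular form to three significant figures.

Z_in ≈ 31.4 − j64.7 Ω

λ = v/f = 0.74·c / 376 MHz = 0.59 m
βl = 2π·l/λ = 2π × 0.0938 = 33.8°
tan(βl) = tan(33.8°) = 0.669
Z_in = Z_0·(Z_L + jZ_0·tanβl)/(Z_0 + jZ_L·tanβl)
     = 50·(234 + j33.4)/(50 + j157)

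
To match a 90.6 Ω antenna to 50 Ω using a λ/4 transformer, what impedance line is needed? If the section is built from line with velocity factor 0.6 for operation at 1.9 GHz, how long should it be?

Z_qwt = √(Z_0·R_L) = √(50 × 90.6) = √4530
λ = 0.6·c/f = 0.0947 m, so l = λ/4 = 0.0237 m

Z_qwt ≈ 67.3 Ω; length ≈ 2.37 cm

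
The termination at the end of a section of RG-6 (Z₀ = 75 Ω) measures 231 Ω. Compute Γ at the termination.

Γ = (Z_L − Z_0)/(Z_L + Z_0) = (231 − 75)/(231 + 75) = 156/306

Γ = 0.51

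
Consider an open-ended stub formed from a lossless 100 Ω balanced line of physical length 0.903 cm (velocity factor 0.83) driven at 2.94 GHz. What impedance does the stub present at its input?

Z_in ≈ −j126 Ω

λ = v/f = 0.83·c / 2.94 GHz = 0.0847 m
βl = 2π·l/λ = 2π × 0.107 = 38.4°
tan(βl) = 0.792
For an open-ended stub, Z_in = −jZ_0·cot(βl) = −jZ_0/tan(βl)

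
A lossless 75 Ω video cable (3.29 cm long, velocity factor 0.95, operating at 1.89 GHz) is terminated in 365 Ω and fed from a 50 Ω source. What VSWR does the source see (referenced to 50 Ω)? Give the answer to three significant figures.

VSWR ≈ 3.41

λ = v/f = 0.95·c / 1.89 GHz = 0.151 m
βl = 2π·l/λ = 2π × 0.218 = 78.5°
tan(βl) = 4.93
Z_in = Z_0·(Z_L + jZ_0·tanβl)/(Z_0 + jZ_L·tanβl) = 16 − j14.5 Ω
Γ_s = (Z_in − Z_s)/(Z_in + Z_s) = (-34 − j14.5)/(66 − j14.5), |Γ_s| = 0.547
VSWR = (1 + |Γ_s|)/(1 − |Γ_s|)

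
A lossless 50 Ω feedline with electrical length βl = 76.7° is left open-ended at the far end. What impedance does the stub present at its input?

tan(βl) = 4.23
For an open-ended stub, Z_in = −jZ_0·cot(βl) = −jZ_0/tan(βl)

Z_in ≈ −j11.8 Ω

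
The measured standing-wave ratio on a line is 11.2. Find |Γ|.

|Γ| ≈ 0.836

|Γ| = (S − 1)/(S + 1) = (11.2 − 1)/(11.2 + 1) = 10.2/12.2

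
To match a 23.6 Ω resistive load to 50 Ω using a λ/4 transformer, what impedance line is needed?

Z_qwt ≈ 34.4 Ω

Z_qwt = √(Z_0·R_L) = √(50 × 23.6) = √1180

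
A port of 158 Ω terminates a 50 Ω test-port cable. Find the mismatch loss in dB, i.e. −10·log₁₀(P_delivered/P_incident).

Γ = (158 − 50)/(158 + 50) = 0.519
|Γ|² = 0.27, so P_del/P_inc = 1 − |Γ|² = 0.73
ML = −10·log₁₀(1 − |Γ|²)

mismatch loss ≈ 1.36 dB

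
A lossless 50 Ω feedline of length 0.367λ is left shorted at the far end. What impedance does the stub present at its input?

Z_in ≈ −j55.3 Ω

βl = 2π × 0.367 = 132°
tan(βl) = -1.11
For a shorted stub, Z_in = jZ_0·tan(βl)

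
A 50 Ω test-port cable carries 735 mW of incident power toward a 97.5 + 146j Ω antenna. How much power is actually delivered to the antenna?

|Γ| = |(47.5 + j146)/(147.5 + j146)| = 0.74
|Γ|² = 0.547
P_refl = |Γ|²·P_inc = 402 mW, P_del = (1 − |Γ|²)·P_inc = 333 mW

P_delivered ≈ 333 mW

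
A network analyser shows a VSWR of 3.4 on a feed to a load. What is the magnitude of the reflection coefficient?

|Γ| ≈ 0.545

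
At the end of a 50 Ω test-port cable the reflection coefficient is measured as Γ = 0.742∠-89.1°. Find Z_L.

Z_L ≈ 14.7 − j48.6 Ω

Z_L = Z_0·(1 + Γ)/(1 − Γ) = 50·(1.01 − j0.742)/(0.988 + j0.742)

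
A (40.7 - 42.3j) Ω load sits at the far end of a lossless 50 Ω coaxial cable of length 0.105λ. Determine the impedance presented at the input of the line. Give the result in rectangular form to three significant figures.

Z_in ≈ 20.7 − j10 Ω

βl = 2π × 0.105 = 37.8°
tan(βl) = tan(37.8°) = 0.776
Z_in = Z_0·(Z_L + jZ_0·tanβl)/(Z_0 + jZ_L·tanβl)
     = 50·(40.7 − j3.52)/(82.8 + j31.6)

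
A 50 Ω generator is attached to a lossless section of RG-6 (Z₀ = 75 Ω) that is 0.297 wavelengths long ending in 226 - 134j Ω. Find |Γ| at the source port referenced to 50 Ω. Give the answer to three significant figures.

βl = 2π × 0.297 = 107°
tan(βl) = -3.29
Z_in = Z_0·(Z_L + jZ_0·tanβl)/(Z_0 + jZ_L·tanβl) = 21.9 + j33.6 Ω
Γ_s = (Z_in − Z_s)/(Z_in + Z_s) = (-28.1 + j33.6)/(71.9 + j33.6), |Γ_s| = 0.552

|Γ| ≈ 0.552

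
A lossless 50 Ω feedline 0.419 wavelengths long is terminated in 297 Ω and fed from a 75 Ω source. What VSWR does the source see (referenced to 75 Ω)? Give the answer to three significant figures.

βl = 2π × 0.419 = 151°
tan(βl) = -0.558
Z_in = Z_0·(Z_L + jZ_0·tanβl)/(Z_0 + jZ_L·tanβl) = 32.5 + j79.8 Ω
Γ_s = (Z_in − Z_s)/(Z_in + Z_s) = (-42.5 + j79.8)/(107 + j79.8), |Γ_s| = 0.675
VSWR = (1 + |Γ_s|)/(1 − |Γ_s|)

VSWR ≈ 5.16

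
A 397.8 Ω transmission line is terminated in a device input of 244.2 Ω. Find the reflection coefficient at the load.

Γ = (Z_L − Z_0)/(Z_L + Z_0) = (244.2 − 397.8)/(244.2 + 397.8) = -153.6/642

Γ = -0.239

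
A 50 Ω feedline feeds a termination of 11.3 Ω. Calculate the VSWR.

Γ = (11.3 − 50)/(11.3 + 50) = -0.631
VSWR = (1 + 0.631)/(1 − 0.631)

VSWR ≈ 4.42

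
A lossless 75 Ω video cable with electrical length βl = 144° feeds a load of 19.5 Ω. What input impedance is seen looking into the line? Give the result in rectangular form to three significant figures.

tan(βl) = tan(144°) = -0.727
Z_in = Z_0·(Z_L + jZ_0·tanβl)/(Z_0 + jZ_L·tanβl)
     = 75·(19.5 − j54.5)/(75 − j14.2)

Z_in ≈ 28.8 − j49.1 Ω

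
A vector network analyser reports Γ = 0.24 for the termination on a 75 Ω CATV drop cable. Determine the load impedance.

Z_L = Z_0·(1 + Γ)/(1 − Γ) = 75·(1.24)/(0.76)

Z_L ≈ 122 Ω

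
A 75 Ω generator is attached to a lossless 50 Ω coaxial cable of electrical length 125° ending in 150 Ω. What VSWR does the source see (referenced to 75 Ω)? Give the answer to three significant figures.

tan(βl) = -1.43
Z_in = Z_0·(Z_L + jZ_0·tanβl)/(Z_0 + jZ_L·tanβl) = 23.6 + j29.5 Ω
Γ_s = (Z_in − Z_s)/(Z_in + Z_s) = (-51.4 + j29.5)/(98.6 + j29.5), |Γ_s| = 0.576
VSWR = (1 + |Γ_s|)/(1 − |Γ_s|)

VSWR ≈ 3.72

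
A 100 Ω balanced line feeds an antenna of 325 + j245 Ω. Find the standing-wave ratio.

VSWR ≈ 5.21

Γ = (Z_L − Z_0)/(Z_L + Z_0) = (225 + j245)/(425 + j245)
|Γ| = 333/491 = 0.678
VSWR = (1 + |Γ|)/(1 − |Γ|) = 1.68/0.322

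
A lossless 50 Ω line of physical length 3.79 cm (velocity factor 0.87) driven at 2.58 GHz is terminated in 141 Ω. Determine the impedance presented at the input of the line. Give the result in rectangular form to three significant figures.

Z_in ≈ 31.4 + j38.7 Ω

λ = v/f = 0.87·c / 2.58 GHz = 0.101 m
βl = 2π·l/λ = 2π × 0.375 = 135°
tan(βl) = tan(135°) = -1
Z_in = Z_0·(Z_L + jZ_0·tanβl)/(Z_0 + jZ_L·tanβl)
     = 50·(141 − j50.2)/(50 − j142)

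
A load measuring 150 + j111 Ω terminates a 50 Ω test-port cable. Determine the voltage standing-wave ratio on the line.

VSWR ≈ 4.77

Γ = (Z_L − Z_0)/(Z_L + Z_0) = (100 + j111)/(200 + j111)
|Γ| = 149/229 = 0.653
VSWR = (1 + |Γ|)/(1 − |Γ|) = 1.65/0.347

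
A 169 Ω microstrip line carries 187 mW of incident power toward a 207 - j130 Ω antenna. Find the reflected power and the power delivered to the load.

P_reflected ≈ 21.7 mW; P_delivered ≈ 165 mW

|Γ| = |(38 − j130)/(376 − j130)| = 0.34
|Γ|² = 0.116
P_refl = |Γ|²·P_inc = 21.7 mW, P_del = (1 − |Γ|²)·P_inc = 165 mW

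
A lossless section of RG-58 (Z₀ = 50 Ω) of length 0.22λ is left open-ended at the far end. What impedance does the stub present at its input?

Z_in ≈ −j9.54 Ω

βl = 2π × 0.22 = 79.2°
tan(βl) = 5.24
For an open-ended stub, Z_in = −jZ_0·cot(βl) = −jZ_0/tan(βl)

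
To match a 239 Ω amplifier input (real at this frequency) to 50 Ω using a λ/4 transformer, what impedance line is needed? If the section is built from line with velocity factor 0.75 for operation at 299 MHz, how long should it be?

Z_qwt ≈ 109 Ω; length ≈ 18.8 cm

Z_qwt = √(Z_0·R_L) = √(50 × 239) = √11950
λ = 0.75·c/f = 0.753 m, so l = λ/4 = 0.188 m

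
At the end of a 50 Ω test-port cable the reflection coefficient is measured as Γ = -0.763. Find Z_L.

Z_L ≈ 6.72 Ω

Z_L = Z_0·(1 + Γ)/(1 − Γ) = 50·(0.237)/(1.76)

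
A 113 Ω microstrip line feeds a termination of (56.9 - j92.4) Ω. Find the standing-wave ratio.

VSWR ≈ 3.53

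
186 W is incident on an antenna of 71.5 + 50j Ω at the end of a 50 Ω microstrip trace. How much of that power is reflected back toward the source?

|Γ| = |(21.5 + j50)/(121.5 + j50)| = 0.414
|Γ|² = 0.172
P_refl = |Γ|²·P_inc = 31.9 W, P_del = (1 − |Γ|²)·P_inc = 154 W

P_reflected ≈ 31.9 W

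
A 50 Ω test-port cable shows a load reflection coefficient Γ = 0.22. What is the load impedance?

Z_L ≈ 78.2 Ω

Z_L = Z_0·(1 + Γ)/(1 − Γ) = 50·(1.22)/(0.78)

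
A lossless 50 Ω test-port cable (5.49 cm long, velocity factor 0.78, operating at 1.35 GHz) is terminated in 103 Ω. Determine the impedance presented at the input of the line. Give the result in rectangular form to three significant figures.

λ = v/f = 0.78·c / 1.35 GHz = 0.173 m
βl = 2π·l/λ = 2π × 0.317 = 114°
tan(βl) = tan(114°) = -2.24
Z_in = Z_0·(Z_L + jZ_0·tanβl)/(Z_0 + jZ_L·tanβl)
     = 50·(103 − j112)/(50 − j231)

Z_in ≈ 27.8 + j16.3 Ω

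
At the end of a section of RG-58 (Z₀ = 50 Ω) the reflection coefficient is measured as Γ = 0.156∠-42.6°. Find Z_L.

Z_L ≈ 61.4 − j13.3 Ω

Z_L = Z_0·(1 + Γ)/(1 − Γ) = 50·(1.11 − j0.106)/(0.885 + j0.106)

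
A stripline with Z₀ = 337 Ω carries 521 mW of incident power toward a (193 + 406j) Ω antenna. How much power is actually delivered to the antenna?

P_delivered ≈ 304 mW

|Γ| = |(-144 + j406)/(530 + j406)| = 0.645
|Γ|² = 0.416
P_refl = |Γ|²·P_inc = 217 mW, P_del = (1 − |Γ|²)·P_inc = 304 mW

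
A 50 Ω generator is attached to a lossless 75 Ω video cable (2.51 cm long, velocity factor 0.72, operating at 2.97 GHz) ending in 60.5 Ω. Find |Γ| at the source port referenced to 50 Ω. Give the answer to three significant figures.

λ = v/f = 0.72·c / 2.97 GHz = 0.0727 m
βl = 2π·l/λ = 2π × 0.345 = 124°
tan(βl) = -1.47
Z_in = Z_0·(Z_L + jZ_0·tanβl)/(Z_0 + jZ_L·tanβl) = 79.5 − j16 Ω
Γ_s = (Z_in − Z_s)/(Z_in + Z_s) = (29.5 − j16)/(129 − j16), |Γ_s| = 0.257

|Γ| ≈ 0.257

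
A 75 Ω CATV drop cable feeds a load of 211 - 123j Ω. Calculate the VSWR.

VSWR ≈ 3.87

Γ = (Z_L − Z_0)/(Z_L + Z_0) = (136 − j123)/(286 − j123)
|Γ| = 183/311 = 0.589
VSWR = (1 + |Γ|)/(1 − |Γ|) = 1.59/0.411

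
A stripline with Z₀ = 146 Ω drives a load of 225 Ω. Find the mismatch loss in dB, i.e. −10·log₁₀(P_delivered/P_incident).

mismatch loss ≈ 0.202 dB

Γ = (225 − 146)/(225 + 146) = 0.213
|Γ|² = 0.0453, so P_del/P_inc = 1 − |Γ|² = 0.955
ML = −10·log₁₀(1 − |Γ|²)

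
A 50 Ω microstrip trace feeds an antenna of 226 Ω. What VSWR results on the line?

For a purely resistive load, VSWR = R_L/Z_0 or Z_0/R_L (whichever > 1) = 226/50

VSWR ≈ 4.52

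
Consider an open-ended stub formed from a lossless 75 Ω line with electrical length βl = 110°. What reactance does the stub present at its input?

X_in ≈ 27.3 Ω (inductive)

tan(βl) = -2.75
For an open-ended stub, Z_in = −jZ_0·cot(βl) = −jZ_0/tan(βl)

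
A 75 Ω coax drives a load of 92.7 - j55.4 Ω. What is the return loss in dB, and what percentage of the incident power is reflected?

RL ≈ 9.65 dB; 10.8% of incident power reflected

Γ = (17.7 − j55.4)/(167.7 − j55.4), |Γ| = 0.329
RL = −20·log₁₀(0.329) = 9.65 dB
P_refl/P_inc = |Γ|² = 0.108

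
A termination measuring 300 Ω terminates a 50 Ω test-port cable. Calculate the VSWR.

VSWR ≈ 6

For a purely resistive load, VSWR = R_L/Z_0 or Z_0/R_L (whichever > 1) = 300/50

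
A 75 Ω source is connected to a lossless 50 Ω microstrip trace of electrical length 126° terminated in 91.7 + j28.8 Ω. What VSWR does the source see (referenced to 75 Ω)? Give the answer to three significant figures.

tan(βl) = -1.38
Z_in = Z_0·(Z_L + jZ_0·tanβl)/(Z_0 + jZ_L·tanβl) = 27.7 + j16.7 Ω
Γ_s = (Z_in − Z_s)/(Z_in + Z_s) = (-47.3 + j16.7)/(103 + j16.7), |Γ_s| = 0.482
VSWR = (1 + |Γ_s|)/(1 − |Γ_s|)

VSWR ≈ 2.86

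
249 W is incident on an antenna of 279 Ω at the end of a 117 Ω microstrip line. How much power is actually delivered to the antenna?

Γ = (279 − 117)/(279 + 117) = 0.409
|Γ|² = 0.167
P_refl = |Γ|²·P_inc = 41.7 W, P_del = (1 − |Γ|²)·P_inc = 207 W

P_delivered ≈ 207 W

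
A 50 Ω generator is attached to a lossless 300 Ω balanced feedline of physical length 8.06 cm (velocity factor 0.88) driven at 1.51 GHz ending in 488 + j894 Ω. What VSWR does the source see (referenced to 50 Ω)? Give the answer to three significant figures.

VSWR ≈ 35.3

λ = v/f = 0.88·c / 1.51 GHz = 0.175 m
βl = 2π·l/λ = 2π × 0.461 = 166°
tan(βl) = -0.25
Z_in = Z_0·(Z_L + jZ_0·tanβl)/(Z_0 + jZ_L·tanβl) = 161 + j507 Ω
Γ_s = (Z_in − Z_s)/(Z_in + Z_s) = (111 + j507)/(211 + j507), |Γ_s| = 0.945
VSWR = (1 + |Γ_s|)/(1 − |Γ_s|)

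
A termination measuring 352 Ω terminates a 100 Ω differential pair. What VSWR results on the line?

For a purely resistive load, VSWR = R_L/Z_0 or Z_0/R_L (whichever > 1) = 352/100

VSWR ≈ 3.52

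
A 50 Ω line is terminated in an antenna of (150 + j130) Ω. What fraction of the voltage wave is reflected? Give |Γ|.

|Γ| ≈ 0.688

Γ = (Z_L − Z_0)/(Z_L + Z_0) = (100 + j130)/(200 + j130)
|Γ| = 164/239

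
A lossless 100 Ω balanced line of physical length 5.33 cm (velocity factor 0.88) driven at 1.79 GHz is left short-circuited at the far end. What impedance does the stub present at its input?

Z_in ≈ −j119 Ω

λ = v/f = 0.88·c / 1.79 GHz = 0.147 m
βl = 2π·l/λ = 2π × 0.361 = 130°
tan(βl) = -1.19
For a short-circuited stub, Z_in = jZ_0·tan(βl)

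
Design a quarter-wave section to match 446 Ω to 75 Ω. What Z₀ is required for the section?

Z_qwt = √(Z_0·R_L) = √(75 × 446) = √33450

Z_qwt ≈ 183 Ω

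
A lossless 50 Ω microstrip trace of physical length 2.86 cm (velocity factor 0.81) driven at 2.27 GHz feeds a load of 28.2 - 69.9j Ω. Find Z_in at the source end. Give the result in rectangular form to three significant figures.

λ = v/f = 0.81·c / 2.27 GHz = 0.107 m
βl = 2π·l/λ = 2π × 0.267 = 96.2°
tan(βl) = tan(96.2°) = -9.23
Z_in = Z_0·(Z_L + jZ_0·tanβl)/(Z_0 + jZ_L·tanβl)
     = 50·(28.2 − j532)/(-595 − j260)

Z_in ≈ 14.4 + j38.3 Ω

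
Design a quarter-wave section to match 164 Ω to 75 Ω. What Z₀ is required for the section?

Z_qwt = √(Z_0·R_L) = √(75 × 164) = √12300

Z_qwt ≈ 111 Ω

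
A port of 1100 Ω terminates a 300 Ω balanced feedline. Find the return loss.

Γ = (1100 − 300)/(1100 + 300) = 0.571
RL = −20·log₁₀|Γ| = −20·log₁₀(0.571)

RL ≈ 4.86 dB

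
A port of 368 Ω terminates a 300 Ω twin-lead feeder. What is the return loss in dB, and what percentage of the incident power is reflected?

Γ = (368 − 300)/(368 + 300) = 0.102
RL = −20·log₁₀(0.102) = 19.8 dB
P_refl/P_inc = |Γ|² = 0.0104

RL ≈ 19.8 dB; 1.04% of incident power reflected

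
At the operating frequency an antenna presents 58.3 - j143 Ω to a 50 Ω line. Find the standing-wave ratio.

Γ = (Z_L − Z_0)/(Z_L + Z_0) = (8.3 − j143)/(108.3 − j143)
|Γ| = 143/179 = 0.799
VSWR = (1 + |Γ|)/(1 − |Γ|) = 1.8/0.201

VSWR ≈ 8.93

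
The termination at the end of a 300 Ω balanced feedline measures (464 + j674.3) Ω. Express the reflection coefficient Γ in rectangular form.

Γ = (Z_L − Z_0)/(Z_L + Z_0) = (164 + j674.3)/(764 + j674.3)

Γ ≈ 0.559 + j0.39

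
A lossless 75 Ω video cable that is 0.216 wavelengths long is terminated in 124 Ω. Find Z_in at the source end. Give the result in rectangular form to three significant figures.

Z_in ≈ 46.7 − j10.1 Ω

βl = 2π × 0.216 = 77.8°
tan(βl) = tan(77.8°) = 4.61
Z_in = Z_0·(Z_L + jZ_0·tanβl)/(Z_0 + jZ_L·tanβl)
     = 75·(124 + j346)/(75 + j572)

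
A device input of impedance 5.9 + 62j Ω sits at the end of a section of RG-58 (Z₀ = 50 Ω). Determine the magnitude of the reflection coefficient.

Γ = (Z_L − Z_0)/(Z_L + Z_0) = (-44.1 + j62)/(55.9 + j62)
|Γ| = 76.1/83.5

|Γ| ≈ 0.911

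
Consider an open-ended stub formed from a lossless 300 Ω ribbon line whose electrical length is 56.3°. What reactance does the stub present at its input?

tan(βl) = 1.5
For an open-ended stub, Z_in = −jZ_0·cot(βl) = −jZ_0/tan(βl)

X_in ≈ -200 Ω (capacitive)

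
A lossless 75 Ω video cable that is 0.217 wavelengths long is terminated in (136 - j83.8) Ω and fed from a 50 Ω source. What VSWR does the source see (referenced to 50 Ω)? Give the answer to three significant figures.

βl = 2π × 0.217 = 78.1°
tan(βl) = 4.75
Z_in = Z_0·(Z_L + jZ_0·tanβl)/(Z_0 + jZ_L·tanβl) = 28.1 + j4.81 Ω
Γ_s = (Z_in − Z_s)/(Z_in + Z_s) = (-21.9 + j4.81)/(78.1 + j4.81), |Γ_s| = 0.286
VSWR = (1 + |Γ_s|)/(1 − |Γ_s|)

VSWR ≈ 1.8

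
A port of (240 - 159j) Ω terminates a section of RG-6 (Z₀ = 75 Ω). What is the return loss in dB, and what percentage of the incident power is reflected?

RL ≈ 3.75 dB; 42.2% of incident power reflected

Γ = (165 − j159)/(315 − j159), |Γ| = 0.649
RL = −20·log₁₀(0.649) = 3.75 dB
P_refl/P_inc = |Γ|² = 0.422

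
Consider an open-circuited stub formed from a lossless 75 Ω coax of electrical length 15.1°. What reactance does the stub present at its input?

tan(βl) = 0.27
For an open-circuited stub, Z_in = −jZ_0·cot(βl) = −jZ_0/tan(βl)

X_in ≈ -278 Ω (capacitive)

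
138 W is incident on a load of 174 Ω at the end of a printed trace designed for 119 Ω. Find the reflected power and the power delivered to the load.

Γ = (174 − 119)/(174 + 119) = 0.188
|Γ|² = 0.0352
P_refl = |Γ|²·P_inc = 4.86 W, P_del = (1 − |Γ|²)·P_inc = 133 W

P_reflected ≈ 4.86 W; P_delivered ≈ 133 W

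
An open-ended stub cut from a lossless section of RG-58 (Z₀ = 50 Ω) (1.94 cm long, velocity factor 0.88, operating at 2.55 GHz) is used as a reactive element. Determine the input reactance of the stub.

λ = v/f = 0.88·c / 2.55 GHz = 0.104 m
βl = 2π·l/λ = 2π × 0.187 = 67.5°
tan(βl) = 2.41
For an open-ended stub, Z_in = −jZ_0·cot(βl) = −jZ_0/tan(βl)

X_in ≈ -20.8 Ω (capacitive)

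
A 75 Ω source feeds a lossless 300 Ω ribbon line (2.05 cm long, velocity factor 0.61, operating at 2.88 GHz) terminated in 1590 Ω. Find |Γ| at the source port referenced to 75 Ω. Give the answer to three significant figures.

|Γ| ≈ 0.698

λ = v/f = 0.61·c / 2.88 GHz = 0.0635 m
βl = 2π·l/λ = 2π × 0.323 = 116°
tan(βl) = -2.04
Z_in = Z_0·(Z_L + jZ_0·tanβl)/(Z_0 + jZ_L·tanβl) = 69.6 + j141 Ω
Γ_s = (Z_in − Z_s)/(Z_in + Z_s) = (-5.36 + j141)/(145 + j141), |Γ_s| = 0.698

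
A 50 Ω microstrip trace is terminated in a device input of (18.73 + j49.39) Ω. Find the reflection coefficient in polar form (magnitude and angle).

Γ = (Z_L − Z_0)/(Z_L + Z_0) = (-31.27 + j49.39)/(68.73 + j49.39)
|Γ| = 58.5/84.6 = 0.691

Γ ≈ 0.691 ∠ 86.6°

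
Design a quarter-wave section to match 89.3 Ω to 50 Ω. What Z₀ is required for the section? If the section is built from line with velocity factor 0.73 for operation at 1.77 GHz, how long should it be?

Z_qwt = √(Z_0·R_L) = √(50 × 89.3) = √4465
λ = 0.73·c/f = 0.124 m, so l = λ/4 = 0.0309 m

Z_qwt ≈ 66.8 Ω; length ≈ 3.09 cm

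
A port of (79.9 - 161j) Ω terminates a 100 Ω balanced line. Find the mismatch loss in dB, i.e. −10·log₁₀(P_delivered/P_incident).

Γ = (-20.1 − j161)/(179.9 − j161), |Γ| = 0.672
|Γ|² = 0.452, so P_del/P_inc = 1 − |Γ|² = 0.548
ML = −10·log₁₀(1 − |Γ|²)

mismatch loss ≈ 2.61 dB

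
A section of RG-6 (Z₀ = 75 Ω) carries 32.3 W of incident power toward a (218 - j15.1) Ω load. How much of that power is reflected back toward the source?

|Γ| = |(143 − j15.1)/(293 − j15.1)| = 0.49
|Γ|² = 0.24
P_refl = |Γ|²·P_inc = 7.76 W, P_del = (1 − |Γ|²)·P_inc = 24.5 W

P_reflected ≈ 7.76 W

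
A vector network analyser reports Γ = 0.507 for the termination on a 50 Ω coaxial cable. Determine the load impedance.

Z_L = Z_0·(1 + Γ)/(1 − Γ) = 50·(1.51)/(0.493)

Z_L ≈ 153 Ω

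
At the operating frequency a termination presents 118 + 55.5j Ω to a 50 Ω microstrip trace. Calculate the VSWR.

VSWR ≈ 2.97

Γ = (Z_L − Z_0)/(Z_L + Z_0) = (68 + j55.5)/(168 + j55.5)
|Γ| = 87.8/177 = 0.496
VSWR = (1 + |Γ|)/(1 − |Γ|) = 1.5/0.504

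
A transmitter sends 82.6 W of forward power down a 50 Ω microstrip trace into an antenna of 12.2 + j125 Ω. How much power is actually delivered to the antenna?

P_delivered ≈ 10.3 W

|Γ| = |(-37.8 + j125)/(62.2 + j125)| = 0.935
|Γ|² = 0.875
P_refl = |Γ|²·P_inc = 72.3 W, P_del = (1 − |Γ|²)·P_inc = 10.3 W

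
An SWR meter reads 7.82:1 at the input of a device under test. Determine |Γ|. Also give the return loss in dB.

|Γ| ≈ 0.773; return loss ≈ 2.23 dB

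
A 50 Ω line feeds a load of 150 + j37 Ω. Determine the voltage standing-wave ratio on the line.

Γ = (Z_L − Z_0)/(Z_L + Z_0) = (100 + j37)/(200 + j37)
|Γ| = 107/203 = 0.524
VSWR = (1 + |Γ|)/(1 − |Γ|) = 1.52/0.476

VSWR ≈ 3.2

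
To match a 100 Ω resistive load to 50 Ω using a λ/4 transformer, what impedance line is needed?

Z_qwt ≈ 70.7 Ω

Z_qwt = √(Z_0·R_L) = √(50 × 100) = √5000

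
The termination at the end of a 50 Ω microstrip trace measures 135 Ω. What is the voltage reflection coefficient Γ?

Γ = (Z_L − Z_0)/(Z_L + Z_0) = (135 − 50)/(135 + 50) = 85/185

Γ = 0.459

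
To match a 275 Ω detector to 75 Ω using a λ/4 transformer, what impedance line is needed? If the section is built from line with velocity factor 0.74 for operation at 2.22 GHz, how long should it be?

Z_qwt = √(Z_0·R_L) = √(75 × 275) = √20620
λ = 0.74·c/f = 0.1 m, so l = λ/4 = 0.025 m

Z_qwt ≈ 144 Ω; length ≈ 2.5 cm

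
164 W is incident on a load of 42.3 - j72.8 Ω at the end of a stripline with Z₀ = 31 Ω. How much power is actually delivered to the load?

|Γ| = |(11.3 − j72.8)/(73.3 − j72.8)| = 0.713
|Γ|² = 0.509
P_refl = |Γ|²·P_inc = 83.4 W, P_del = (1 − |Γ|²)·P_inc = 80.6 W

P_delivered ≈ 80.6 W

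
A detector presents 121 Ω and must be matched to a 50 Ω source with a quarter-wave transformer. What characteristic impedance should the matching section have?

Z_qwt = √(Z_0·R_L) = √(50 × 121) = √6050

Z_qwt ≈ 77.8 Ω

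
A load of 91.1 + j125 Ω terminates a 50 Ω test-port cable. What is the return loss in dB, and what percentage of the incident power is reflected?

Γ = (41.1 + j125)/(141.1 + j125), |Γ| = 0.698
RL = −20·log₁₀(0.698) = 3.12 dB
P_refl/P_inc = |Γ|² = 0.487

RL ≈ 3.12 dB; 48.7% of incident power reflected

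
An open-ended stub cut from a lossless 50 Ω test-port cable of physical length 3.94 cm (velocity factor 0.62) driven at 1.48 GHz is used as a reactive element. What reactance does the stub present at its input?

λ = v/f = 0.62·c / 1.48 GHz = 0.126 m
βl = 2π·l/λ = 2π × 0.314 = 113°
tan(βl) = -2.37
For an open-ended stub, Z_in = −jZ_0·cot(βl) = −jZ_0/tan(βl)

X_in ≈ 21.1 Ω (inductive)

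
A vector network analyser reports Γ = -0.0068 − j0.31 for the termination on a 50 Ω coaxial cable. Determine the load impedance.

Z_L = Z_0·(1 + Γ)/(1 − Γ) = 50·(0.993 − j0.31)/(1.01 + j0.31)

Z_L ≈ 40.7 − j27.9 Ω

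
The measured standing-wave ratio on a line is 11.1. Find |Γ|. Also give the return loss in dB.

|Γ| ≈ 0.835; return loss ≈ 1.57 dB

|Γ| = (S − 1)/(S + 1) = (11.1 − 1)/(11.1 + 1) = 10.1/12.1
RL = −20·log₁₀|Γ| = −20·log₁₀(0.835)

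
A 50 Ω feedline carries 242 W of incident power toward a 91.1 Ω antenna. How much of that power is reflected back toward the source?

Γ = (91.1 − 50)/(91.1 + 50) = 0.291
|Γ|² = 0.0848
P_refl = |Γ|²·P_inc = 20.5 W, P_del = (1 − |Γ|²)·P_inc = 221 W

P_reflected ≈ 20.5 W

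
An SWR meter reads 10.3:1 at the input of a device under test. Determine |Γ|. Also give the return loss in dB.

|Γ| = (S − 1)/(S + 1) = (10.3 − 1)/(10.3 + 1) = 9.3/11.3
RL = −20·log₁₀|Γ| = −20·log₁₀(0.823)

|Γ| ≈ 0.823; return loss ≈ 1.69 dB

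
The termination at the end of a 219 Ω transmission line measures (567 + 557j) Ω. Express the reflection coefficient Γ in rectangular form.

Γ ≈ 0.629 + j0.263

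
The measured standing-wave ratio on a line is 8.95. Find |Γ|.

|Γ| = (S − 1)/(S + 1) = (8.95 − 1)/(8.95 + 1) = 7.95/9.95

|Γ| ≈ 0.799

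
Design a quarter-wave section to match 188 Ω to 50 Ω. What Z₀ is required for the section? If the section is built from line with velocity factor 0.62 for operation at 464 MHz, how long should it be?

Z_qwt ≈ 97 Ω; length ≈ 10 cm

Z_qwt = √(Z_0·R_L) = √(50 × 188) = √9400
λ = 0.62·c/f = 0.401 m, so l = λ/4 = 0.1 m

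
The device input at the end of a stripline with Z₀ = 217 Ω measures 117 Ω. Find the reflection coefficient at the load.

Γ = -0.299

Γ = (Z_L − Z_0)/(Z_L + Z_0) = (117 − 217)/(117 + 217) = -100/334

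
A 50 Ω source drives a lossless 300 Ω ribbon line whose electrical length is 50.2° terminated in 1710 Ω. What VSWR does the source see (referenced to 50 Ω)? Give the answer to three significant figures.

tan(βl) = 1.2
Z_in = Z_0·(Z_L + jZ_0·tanβl)/(Z_0 + jZ_L·tanβl) = 87.3 − j237 Ω
Γ_s = (Z_in − Z_s)/(Z_in + Z_s) = (37.3 − j237)/(137 − j237), |Γ_s| = 0.876
VSWR = (1 + |Γ_s|)/(1 − |Γ_s|)

VSWR ≈ 15.1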